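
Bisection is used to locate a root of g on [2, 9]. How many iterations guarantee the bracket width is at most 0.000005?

21

Width after n steps is 7/2^n. Need 2^n ≥ 7/0.000005 = 1400000.
2^20 = 1048576 < 1400000 ≤ 2^21 = 2097152, so n = 21.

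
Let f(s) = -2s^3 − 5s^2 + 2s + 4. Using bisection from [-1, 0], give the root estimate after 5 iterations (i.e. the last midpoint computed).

f(-0.5) = 2 > 0, so the root lies in [-1, -0.5]
f(-0.75) = 0.53125 > 0, so the root lies in [-1, -0.75]
f(-0.875) = -0.238281 < 0, so the root lies in [-0.875, -0.75]
f(-0.8125) = 0.147 > 0, so the root lies in [-0.875, -0.8125]
f(-0.84375) = -0.0457 < 0, so the root lies in [-0.84375, -0.8125]

-0.84375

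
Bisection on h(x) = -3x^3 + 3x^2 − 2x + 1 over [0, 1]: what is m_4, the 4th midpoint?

0.6875

m = 0.5, h(m) = 0.375 (+); new bracket [0.5, 1]
m = 0.75, h(m) = -0.078125 (−); new bracket [0.5, 0.75]
m = 0.625, h(m) = 0.189453 (+); new bracket [0.625, 0.75]
m = 0.6875, h(m) = 0.0681 (+); new bracket [0.6875, 0.75]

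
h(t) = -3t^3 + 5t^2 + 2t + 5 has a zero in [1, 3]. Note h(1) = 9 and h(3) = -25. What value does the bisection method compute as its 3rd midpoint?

t = 2 gives h = 5, positive; keep [2, 3]
t = 2.5 gives h = -5.625, negative; keep [2, 2.5]
t = 2.25 gives h = 0.640625, positive; keep [2.25, 2.5]

2.25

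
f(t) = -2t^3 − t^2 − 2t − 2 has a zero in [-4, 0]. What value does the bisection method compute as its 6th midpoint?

-0.8125

m = -2, f(m) = 14 (+); new bracket [-2, 0]
m = -1, f(m) = 1 (+); new bracket [-1, 0]
m = -0.5, f(m) = -1 (−); new bracket [-1, -0.5]
m = -0.75, f(m) = -0.2188 (−); new bracket [-1, -0.75]
m = -0.875, f(m) = 0.3242 (+); new bracket [-0.875, -0.75]
m = -0.8125, f(m) = 0.0376 (+); new bracket [-0.8125, -0.75]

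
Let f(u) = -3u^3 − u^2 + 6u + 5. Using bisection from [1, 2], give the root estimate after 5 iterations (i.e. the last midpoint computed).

1.59375

f(1.5) = 1.625 > 0, so the root lies in [1.5, 2]
f(1.75) = -3.640625 < 0, so the root lies in [1.5, 1.75]
f(1.625) = -0.763672 < 0, so the root lies in [1.5, 1.625]
f(1.5625) = 0.4895 > 0, so the root lies in [1.5625, 1.625]
f(1.59375) = -0.1221 < 0, so the root lies in [1.5625, 1.59375]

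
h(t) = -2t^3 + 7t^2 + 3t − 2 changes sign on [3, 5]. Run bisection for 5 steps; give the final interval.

[3.8125, 3.875]

m = 4, h(m) = -6 (−); new bracket [3, 4]
m = 3.5, h(m) = 8.5 (+); new bracket [3.5, 4]
m = 3.75, h(m) = 2.21875 (+); new bracket [3.75, 4]
m = 3.875, h(m) = -1.6367 (−); new bracket [3.75, 3.875]
m = 3.8125, h(m) = 0.353 (+); new bracket [3.8125, 3.875]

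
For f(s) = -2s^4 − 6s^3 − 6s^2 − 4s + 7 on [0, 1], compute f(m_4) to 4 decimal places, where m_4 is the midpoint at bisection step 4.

-0.9825

f(0.5) = 2.625 > 0, so the root lies in [0.5, 1]
f(0.75) = -2.539062 < 0, so the root lies in [0.5, 0.75]
f(0.625) = 0.38623 > 0, so the root lies in [0.625, 0.75]
f(0.6875) = -0.9825 < 0, so the root lies in [0.625, 0.6875]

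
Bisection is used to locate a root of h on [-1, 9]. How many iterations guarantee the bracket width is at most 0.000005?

21

Width after n steps is 10/2^n. Need 2^n ≥ 10/0.000005 = 2000000.
2^20 = 1048576 < 2000000 ≤ 2^21 = 2097152, so n = 21.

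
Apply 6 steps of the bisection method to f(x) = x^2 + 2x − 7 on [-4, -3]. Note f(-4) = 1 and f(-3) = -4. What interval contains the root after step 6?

f(-3.5) = -1.75 < 0, so the root lies in [-4, -3.5]
f(-3.75) = -0.4375 < 0, so the root lies in [-4, -3.75]
f(-3.875) = 0.265625 > 0, so the root lies in [-3.875, -3.75]
f(-3.8125) = -0.0898 < 0, so the root lies in [-3.875, -3.8125]
f(-3.84375) = 0.0869 > 0, so the root lies in [-3.84375, -3.8125]
f(-3.828125) = -0.0017 < 0, so the root lies in [-3.84375, -3.828125]

[-3.84375, -3.828125]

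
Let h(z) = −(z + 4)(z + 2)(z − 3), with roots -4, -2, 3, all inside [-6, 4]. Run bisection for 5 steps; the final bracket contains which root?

3

m = -1, h(m) = 12 (+); new bracket [-1, 4]
m = 1.5, h(m) = 28.875 (+); new bracket [1.5, 4]
m = 2.75, h(m) = 8.015625 (+); new bracket [2.75, 4]
m = 3.375, h(m) = -14.8652 (−); new bracket [2.75, 3.375]
m = 3.0625, h(m) = -2.2346 (−); new bracket [2.75, 3.0625]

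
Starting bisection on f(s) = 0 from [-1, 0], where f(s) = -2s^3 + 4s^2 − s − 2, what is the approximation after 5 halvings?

-0.53125

s = -0.5 gives f = -0.25, negative; keep [-1, -0.5]
s = -0.75 gives f = 1.84375, positive; keep [-0.75, -0.5]
s = -0.625 gives f = 0.675781, positive; keep [-0.625, -0.5]
s = -0.5625 gives f = 0.1841, positive; keep [-0.5625, -0.5]
s = -0.53125 gives f = -0.04, negative; keep [-0.5625, -0.53125]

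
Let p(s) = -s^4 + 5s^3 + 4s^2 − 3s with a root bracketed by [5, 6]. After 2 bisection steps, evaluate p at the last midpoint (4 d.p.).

-27.5820

p(5.5) = 21.3125 > 0, so the root lies in [5.5, 6]
p(5.75) = -27.582031 < 0, so the root lies in [5.5, 5.75]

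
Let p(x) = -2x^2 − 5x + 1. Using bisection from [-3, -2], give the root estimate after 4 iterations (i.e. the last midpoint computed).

-2.6875

midpoint -2.5: p = 1 > 0 → [-3, -2.5]
midpoint -2.75: p = -0.375 < 0 → [-2.75, -2.5]
midpoint -2.625: p = 0.34375 > 0 → [-2.75, -2.625]
midpoint -2.6875: p = -0.0078 < 0 → [-2.6875, -2.625]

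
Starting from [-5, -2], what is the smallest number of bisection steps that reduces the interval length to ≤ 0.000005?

20

Width after n steps is 3/2^n. Need 2^n ≥ 3/0.000005 = 600000.
2^19 = 524288 < 600000 ≤ 2^20 = 1048576, so n = 20.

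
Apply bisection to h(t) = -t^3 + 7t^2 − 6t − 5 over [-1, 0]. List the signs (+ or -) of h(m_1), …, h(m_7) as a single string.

t = -0.5 gives h = -0.125, negative; keep [-1, -0.5]
t = -0.75 gives h = 3.859375, positive; keep [-0.75, -0.5]
t = -0.625 gives h = 1.728516, positive; keep [-0.625, -0.5]
t = -0.5625 gives h = 0.7678, positive; keep [-0.5625, -0.5]
t = -0.53125 gives h = 0.313, positive; keep [-0.53125, -0.5]
t = -0.515625 gives h = 0.0919, positive; keep [-0.515625, -0.5]
t = -0.5078125 gives h = -0.0171, negative; keep [-0.515625, -0.5078125]

-+++++-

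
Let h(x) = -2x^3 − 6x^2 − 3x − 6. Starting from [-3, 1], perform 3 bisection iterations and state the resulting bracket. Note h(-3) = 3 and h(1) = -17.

[-3, -2.5]

midpoint -1: h = -7 < 0 → [-3, -1]
midpoint -2: h = -8 < 0 → [-3, -2]
midpoint -2.5: h = -4.75 < 0 → [-3, -2.5]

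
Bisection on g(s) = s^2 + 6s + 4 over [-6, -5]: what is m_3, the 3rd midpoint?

-5.125

s = -5.5 gives g = 1.25, positive; keep [-5.5, -5]
s = -5.25 gives g = 0.0625, positive; keep [-5.25, -5]
s = -5.125 gives g = -0.484375, negative; keep [-5.25, -5.125]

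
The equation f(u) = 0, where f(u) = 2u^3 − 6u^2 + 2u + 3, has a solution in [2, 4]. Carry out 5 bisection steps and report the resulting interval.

u = 3 gives f = 9, positive; keep [2, 3]
u = 2.5 gives f = 1.75, positive; keep [2, 2.5]
u = 2.25 gives f = -0.09375, negative; keep [2.25, 2.5]
u = 2.375 gives f = 0.6992, positive; keep [2.25, 2.375]
u = 2.3125 gives f = 0.272, positive; keep [2.25, 2.3125]

[2.25, 2.3125]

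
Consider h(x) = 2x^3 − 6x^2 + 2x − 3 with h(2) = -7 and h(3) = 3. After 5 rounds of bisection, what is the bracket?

h(2.5) = -4.25 < 0, so the root lies in [2.5, 3]
h(2.75) = -1.28125 < 0, so the root lies in [2.75, 3]
h(2.875) = 0.683594 > 0, so the root lies in [2.75, 2.875]
h(2.8125) = -0.3413 < 0, so the root lies in [2.8125, 2.875]
h(2.84375) = 0.1603 > 0, so the root lies in [2.8125, 2.84375]

[2.8125, 2.84375]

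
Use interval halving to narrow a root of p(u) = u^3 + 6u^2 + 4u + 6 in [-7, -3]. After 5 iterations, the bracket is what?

u = -5 gives p = 11, positive; keep [-7, -5]
u = -6 gives p = -18, negative; keep [-6, -5]
u = -5.5 gives p = -0.875, negative; keep [-5.5, -5]
u = -5.25 gives p = 5.6719, positive; keep [-5.5, -5.25]
u = -5.375 gives p = 2.5566, positive; keep [-5.5, -5.375]

[-5.5, -5.375]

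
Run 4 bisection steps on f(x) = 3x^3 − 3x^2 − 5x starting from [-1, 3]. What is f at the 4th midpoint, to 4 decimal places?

x = 1 gives f = -5, negative; keep [1, 3]
x = 2 gives f = 2, positive; keep [1, 2]
x = 1.5 gives f = -4.125, negative; keep [1.5, 2]
x = 1.75 gives f = -1.8594, negative; keep [1.75, 2]

-1.8594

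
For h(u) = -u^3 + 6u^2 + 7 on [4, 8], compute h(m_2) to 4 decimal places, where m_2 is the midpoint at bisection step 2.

h(6) = 7 > 0, so the root lies in [6, 8]
h(7) = -42 < 0, so the root lies in [6, 7]

-42.0000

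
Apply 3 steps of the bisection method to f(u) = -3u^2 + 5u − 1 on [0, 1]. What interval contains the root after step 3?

midpoint 0.5: f = 0.75 > 0 → [0, 0.5]
midpoint 0.25: f = 0.0625 > 0 → [0, 0.25]
midpoint 0.125: f = -0.421875 < 0 → [0.125, 0.25]

[0.125, 0.25]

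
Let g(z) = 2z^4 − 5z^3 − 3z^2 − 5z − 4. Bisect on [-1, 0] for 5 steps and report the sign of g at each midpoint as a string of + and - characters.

z = -0.5 gives g = -1.5, negative; keep [-1, -0.5]
z = -0.75 gives g = 0.804688, positive; keep [-0.75, -0.5]
z = -0.625 gives g = -0.520996, negative; keep [-0.75, -0.625]
z = -0.6875 gives g = 0.0911, positive; keep [-0.6875, -0.625]
z = -0.65625 gives g = -0.2267, negative; keep [-0.6875, -0.65625]

-+-+-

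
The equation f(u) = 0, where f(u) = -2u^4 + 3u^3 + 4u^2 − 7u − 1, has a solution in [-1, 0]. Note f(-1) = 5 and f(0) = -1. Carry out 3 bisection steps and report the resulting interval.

m = -0.5, f(m) = 3 (+); new bracket [-0.5, 0]
m = -0.25, f(m) = 0.945312 (+); new bracket [-0.25, 0]
m = -0.125, f(m) = -0.068848 (−); new bracket [-0.25, -0.125]

[-0.25, -0.125]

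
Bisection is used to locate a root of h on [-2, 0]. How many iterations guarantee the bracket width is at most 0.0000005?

22

Width after n steps is 2/2^n. Need 2^n ≥ 2/0.0000005 = 4000000.
2^21 = 2097152 < 4000000 ≤ 2^22 = 4194304, so n = 22.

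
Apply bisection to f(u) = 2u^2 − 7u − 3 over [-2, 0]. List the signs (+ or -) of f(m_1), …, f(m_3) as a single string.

++-

u = -1 gives f = 6, positive; keep [-1, 0]
u = -0.5 gives f = 1, positive; keep [-0.5, 0]
u = -0.25 gives f = -1.125, negative; keep [-0.5, -0.25]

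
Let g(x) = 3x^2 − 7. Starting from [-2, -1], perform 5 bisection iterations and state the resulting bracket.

[-1.53125, -1.5]

x = -1.5 gives g = -0.25, negative; keep [-2, -1.5]
x = -1.75 gives g = 2.1875, positive; keep [-1.75, -1.5]
x = -1.625 gives g = 0.921875, positive; keep [-1.625, -1.5]
x = -1.5625 gives g = 0.3242, positive; keep [-1.5625, -1.5]
x = -1.53125 gives g = 0.0342, positive; keep [-1.53125, -1.5]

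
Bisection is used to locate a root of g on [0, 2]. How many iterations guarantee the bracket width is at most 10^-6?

21

Width after n steps is 2/2^n. Need 2^n ≥ 2/10^-6 = 2000000.
2^20 = 1048576 < 2000000 ≤ 2^21 = 2097152, so n = 21.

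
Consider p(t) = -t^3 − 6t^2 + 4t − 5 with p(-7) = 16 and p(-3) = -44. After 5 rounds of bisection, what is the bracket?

m = -5, p(m) = -50 (−); new bracket [-7, -5]
m = -6, p(m) = -29 (−); new bracket [-7, -6]
m = -6.5, p(m) = -9.875 (−); new bracket [-7, -6.5]
m = -6.75, p(m) = 2.1719 (+); new bracket [-6.75, -6.5]
m = -6.625, p(m) = -4.0684 (−); new bracket [-6.75, -6.625]

[-6.75, -6.625]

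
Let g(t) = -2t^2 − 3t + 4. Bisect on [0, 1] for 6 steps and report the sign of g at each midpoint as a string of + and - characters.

++-++-

g(0.5) = 2 > 0, so the root lies in [0.5, 1]
g(0.75) = 0.625 > 0, so the root lies in [0.75, 1]
g(0.875) = -0.15625 < 0, so the root lies in [0.75, 0.875]
g(0.8125) = 0.2422 > 0, so the root lies in [0.8125, 0.875]
g(0.84375) = 0.0449 > 0, so the root lies in [0.84375, 0.875]
g(0.859375) = -0.0552 < 0, so the root lies in [0.84375, 0.859375]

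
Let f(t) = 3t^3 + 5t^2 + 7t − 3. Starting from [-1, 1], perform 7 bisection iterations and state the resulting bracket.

m = 0, f(m) = -3 (−); new bracket [0, 1]
m = 0.5, f(m) = 2.125 (+); new bracket [0, 0.5]
m = 0.25, f(m) = -0.890625 (−); new bracket [0.25, 0.5]
m = 0.375, f(m) = 0.4863 (+); new bracket [0.25, 0.375]
m = 0.3125, f(m) = -0.2327 (−); new bracket [0.3125, 0.375]
m = 0.34375, f(m) = 0.1189 (+); new bracket [0.3125, 0.34375]
m = 0.328125, f(m) = -0.0588 (−); new bracket [0.328125, 0.34375]

[0.328125, 0.34375]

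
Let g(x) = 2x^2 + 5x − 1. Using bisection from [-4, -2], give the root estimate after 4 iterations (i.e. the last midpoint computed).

-2.625

midpoint -3: g = 2 > 0 → [-3, -2]
midpoint -2.5: g = -1 < 0 → [-3, -2.5]
midpoint -2.75: g = 0.375 > 0 → [-2.75, -2.5]
midpoint -2.625: g = -0.3438 < 0 → [-2.75, -2.625]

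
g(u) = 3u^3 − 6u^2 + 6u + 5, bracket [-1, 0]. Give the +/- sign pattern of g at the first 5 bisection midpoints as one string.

+----

g(-0.5) = 0.125 > 0, so the root lies in [-1, -0.5]
g(-0.75) = -4.140625 < 0, so the root lies in [-0.75, -0.5]
g(-0.625) = -1.826172 < 0, so the root lies in [-0.625, -0.5]
g(-0.5625) = -0.8074 < 0, so the root lies in [-0.5625, -0.5]
g(-0.53125) = -0.3307 < 0, so the root lies in [-0.53125, -0.5]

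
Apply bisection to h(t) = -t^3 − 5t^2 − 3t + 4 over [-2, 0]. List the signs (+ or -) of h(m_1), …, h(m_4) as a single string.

midpoint -1: h = 3 > 0 → [-2, -1]
midpoint -1.5: h = 0.625 > 0 → [-2, -1.5]
midpoint -1.75: h = -0.703125 < 0 → [-1.75, -1.5]
midpoint -1.625: h = -0.0371 < 0 → [-1.625, -1.5]

++--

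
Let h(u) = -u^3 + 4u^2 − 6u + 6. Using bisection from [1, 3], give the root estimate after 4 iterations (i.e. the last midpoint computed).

2.625

m = 2, h(m) = 2 (+); new bracket [2, 3]
m = 2.5, h(m) = 0.375 (+); new bracket [2.5, 3]
m = 2.75, h(m) = -1.046875 (−); new bracket [2.5, 2.75]
m = 2.625, h(m) = -0.2754 (−); new bracket [2.5, 2.625]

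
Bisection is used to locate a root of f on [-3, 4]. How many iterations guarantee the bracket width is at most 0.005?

Width after n steps is 7/2^n. Need 2^n ≥ 7/0.005 = 1400.
2^10 = 1024 < 1400 ≤ 2^11 = 2048, so n = 11.

11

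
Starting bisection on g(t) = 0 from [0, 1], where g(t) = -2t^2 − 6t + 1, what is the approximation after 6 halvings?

0.171875

t = 0.5 gives g = -2.5, negative; keep [0, 0.5]
t = 0.25 gives g = -0.625, negative; keep [0, 0.25]
t = 0.125 gives g = 0.21875, positive; keep [0.125, 0.25]
t = 0.1875 gives g = -0.1953, negative; keep [0.125, 0.1875]
t = 0.15625 gives g = 0.0137, positive; keep [0.15625, 0.1875]
t = 0.171875 gives g = -0.0903, negative; keep [0.15625, 0.171875]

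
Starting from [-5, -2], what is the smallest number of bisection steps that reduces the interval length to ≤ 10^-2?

9

Width after n steps is 3/2^n. Need 2^n ≥ 3/10^-2 = 300.
2^8 = 256 < 300 ≤ 2^9 = 512, so n = 9.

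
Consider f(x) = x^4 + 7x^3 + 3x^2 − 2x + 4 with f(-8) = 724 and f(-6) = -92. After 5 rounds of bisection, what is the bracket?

m = -7, f(m) = 165 (+); new bracket [-7, -6]
m = -6.5, f(m) = 6.4375 (+); new bracket [-6.5, -6]
m = -6.25, f(m) = -49.417969 (−); new bracket [-6.5, -6.25]
m = -6.375, f(m) = -23.2556 (−); new bracket [-6.5, -6.375]
m = -6.4375, f(m) = -8.864 (−); new bracket [-6.5, -6.4375]

[-6.5, -6.4375]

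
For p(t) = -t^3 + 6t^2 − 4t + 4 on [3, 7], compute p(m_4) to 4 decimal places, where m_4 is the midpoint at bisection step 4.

3.6719

m = 5, p(m) = 9 (+); new bracket [5, 7]
m = 6, p(m) = -20 (−); new bracket [5, 6]
m = 5.5, p(m) = -2.875 (−); new bracket [5, 5.5]
m = 5.25, p(m) = 3.6719 (+); new bracket [5.25, 5.5]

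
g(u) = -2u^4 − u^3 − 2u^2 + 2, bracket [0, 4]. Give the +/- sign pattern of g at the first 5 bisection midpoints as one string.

--+-+

midpoint 2: g = -46 < 0 → [0, 2]
midpoint 1: g = -3 < 0 → [0, 1]
midpoint 0.5: g = 1.25 > 0 → [0.5, 1]
midpoint 0.75: g = -0.1797 < 0 → [0.5, 0.75]
midpoint 0.625: g = 0.6694 > 0 → [0.625, 0.75]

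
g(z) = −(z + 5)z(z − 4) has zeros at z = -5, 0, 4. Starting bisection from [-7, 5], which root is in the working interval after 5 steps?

-5

m = -1, g(m) = -20 (−); new bracket [-7, -1]
m = -4, g(m) = -32 (−); new bracket [-7, -4]
m = -5.5, g(m) = 26.125 (+); new bracket [-5.5, -4]
m = -4.75, g(m) = -10.3906 (−); new bracket [-5.5, -4.75]
m = -5.125, g(m) = 5.8457 (+); new bracket [-5.125, -4.75]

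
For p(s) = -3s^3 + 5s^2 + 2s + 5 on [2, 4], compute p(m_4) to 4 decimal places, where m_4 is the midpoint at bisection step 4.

-2.2363

m = 3, p(m) = -25 (−); new bracket [2, 3]
m = 2.5, p(m) = -5.625 (−); new bracket [2, 2.5]
m = 2.25, p(m) = 0.640625 (+); new bracket [2.25, 2.5]
m = 2.375, p(m) = -2.2363 (−); new bracket [2.25, 2.375]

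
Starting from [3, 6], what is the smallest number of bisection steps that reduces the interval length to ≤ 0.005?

Width after n steps is 3/2^n. Need 2^n ≥ 3/0.005 = 600.
2^9 = 512 < 600 ≤ 2^10 = 1024, so n = 10.

10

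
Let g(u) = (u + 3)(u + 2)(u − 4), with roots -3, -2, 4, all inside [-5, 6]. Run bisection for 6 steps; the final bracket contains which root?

4

midpoint 0.5: g = -30.625 < 0 → [0.5, 6]
midpoint 3.25: g = -24.609375 < 0 → [3.25, 6]
midpoint 4.625: g = 31.572266 > 0 → [3.25, 4.625]
midpoint 3.9375: g = -2.5745 < 0 → [3.9375, 4.625]
midpoint 4.28125: g = 12.8631 > 0 → [3.9375, 4.28125]
midpoint 4.109375: g = 4.7506 > 0 → [3.9375, 4.109375]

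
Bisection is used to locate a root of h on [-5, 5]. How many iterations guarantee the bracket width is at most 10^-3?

Width after n steps is 10/2^n. Need 2^n ≥ 10/10^-3 = 10000.
2^13 = 8192 < 10000 ≤ 2^14 = 16384, so n = 14.

14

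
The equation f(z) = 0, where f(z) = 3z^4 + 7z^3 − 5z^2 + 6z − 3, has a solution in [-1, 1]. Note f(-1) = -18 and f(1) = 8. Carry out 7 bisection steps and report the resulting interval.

[0.515625, 0.53125]

m = 0, f(m) = -3 (−); new bracket [0, 1]
m = 0.5, f(m) = -0.1875 (−); new bracket [0.5, 1]
m = 0.75, f(m) = 2.589844 (+); new bracket [0.5, 0.75]
m = 0.625, f(m) = 0.9636 (+); new bracket [0.5, 0.625]
m = 0.5625, f(m) = 0.3392 (+); new bracket [0.5, 0.5625]
m = 0.53125, f(m) = 0.0649 (+); new bracket [0.5, 0.53125]
m = 0.515625, f(m) = -0.0639 (−); new bracket [0.515625, 0.53125]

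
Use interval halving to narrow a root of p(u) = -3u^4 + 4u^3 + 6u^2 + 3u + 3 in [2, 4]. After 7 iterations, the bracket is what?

p(3) = -69 < 0, so the root lies in [2, 3]
p(2.5) = -6.6875 < 0, so the root lies in [2, 2.5]
p(2.25) = 8.800781 > 0, so the root lies in [2.25, 2.5]
p(2.375) = 2.1047 > 0, so the root lies in [2.375, 2.5]
p(2.4375) = -2.0113 < 0, so the root lies in [2.375, 2.4375]
p(2.40625) = 0.1145 > 0, so the root lies in [2.40625, 2.4375]
p(2.421875) = -0.9312 < 0, so the root lies in [2.40625, 2.421875]

[2.40625, 2.421875]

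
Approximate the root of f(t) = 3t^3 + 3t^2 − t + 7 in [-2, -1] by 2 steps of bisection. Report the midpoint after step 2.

m = -1.5, f(m) = 5.125 (+); new bracket [-2, -1.5]
m = -1.75, f(m) = 1.859375 (+); new bracket [-2, -1.75]

-1.75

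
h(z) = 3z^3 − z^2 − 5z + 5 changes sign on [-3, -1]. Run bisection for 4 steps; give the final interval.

z = -2 gives h = -13, negative; keep [-2, -1]
z = -1.5 gives h = 0.125, positive; keep [-2, -1.5]
z = -1.75 gives h = -5.390625, negative; keep [-1.75, -1.5]
z = -1.625 gives h = -2.3887, negative; keep [-1.625, -1.5]

[-1.625, -1.5]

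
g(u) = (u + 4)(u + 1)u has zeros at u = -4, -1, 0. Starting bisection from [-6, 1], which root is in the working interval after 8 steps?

u = -2.5 gives g = 5.625, positive; keep [-6, -2.5]
u = -4.25 gives g = -3.453125, negative; keep [-4.25, -2.5]
u = -3.375 gives g = 5.009766, positive; keep [-4.25, -3.375]
u = -3.8125 gives g = 2.0105, positive; keep [-4.25, -3.8125]
u = -4.03125 gives g = -0.3819, negative; keep [-4.03125, -3.8125]
u = -3.921875 gives g = 0.8953, positive; keep [-4.03125, -3.921875]
u = -3.9765625 gives g = 0.2774, positive; keep [-4.03125, -3.9765625]
u = -4.00390625 gives g = -0.047, negative; keep [-4.00390625, -3.9765625]

-4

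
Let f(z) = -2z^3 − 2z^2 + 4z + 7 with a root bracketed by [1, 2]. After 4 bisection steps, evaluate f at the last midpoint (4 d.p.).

0.7378

midpoint 1.5: f = 1.75 > 0 → [1.5, 2]
midpoint 1.75: f = -2.84375 < 0 → [1.5, 1.75]
midpoint 1.625: f = -0.363281 < 0 → [1.5, 1.625]
midpoint 1.5625: f = 0.7378 > 0 → [1.5625, 1.625]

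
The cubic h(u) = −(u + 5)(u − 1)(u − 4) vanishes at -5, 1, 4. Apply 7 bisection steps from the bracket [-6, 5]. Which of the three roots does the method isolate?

-5

u = -0.5 gives h = -30.375, negative; keep [-6, -0.5]
u = -3.25 gives h = -53.921875, negative; keep [-6, -3.25]
u = -4.625 gives h = -18.193359, negative; keep [-6, -4.625]
u = -5.3125 gives h = 18.3704, positive; keep [-5.3125, -4.625]
u = -4.96875 gives h = -1.6729, negative; keep [-5.3125, -4.96875]
u = -5.140625 gives h = 7.8932, positive; keep [-5.140625, -4.96875]
u = -5.0546875 gives h = 2.9981, positive; keep [-5.0546875, -4.96875]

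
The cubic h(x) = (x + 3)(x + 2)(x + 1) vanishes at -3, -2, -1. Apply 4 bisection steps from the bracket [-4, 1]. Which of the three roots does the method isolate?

h(-1.5) = -0.375 < 0, so the root lies in [-1.5, 1]
h(-0.25) = 3.609375 > 0, so the root lies in [-1.5, -0.25]
h(-0.875) = 0.298828 > 0, so the root lies in [-1.5, -0.875]
h(-1.1875) = -0.2761 < 0, so the root lies in [-1.1875, -0.875]

-1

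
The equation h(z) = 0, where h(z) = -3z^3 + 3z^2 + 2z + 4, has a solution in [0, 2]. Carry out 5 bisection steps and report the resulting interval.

midpoint 1: h = 6 > 0 → [1, 2]
midpoint 1.5: h = 3.625 > 0 → [1.5, 2]
midpoint 1.75: h = 0.609375 > 0 → [1.75, 2]
midpoint 1.875: h = -1.4785 < 0 → [1.75, 1.875]
midpoint 1.8125: h = -0.3826 < 0 → [1.75, 1.8125]

[1.75, 1.8125]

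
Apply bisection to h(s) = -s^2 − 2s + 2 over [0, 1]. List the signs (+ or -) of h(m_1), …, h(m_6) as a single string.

s = 0.5 gives h = 0.75, positive; keep [0.5, 1]
s = 0.75 gives h = -0.0625, negative; keep [0.5, 0.75]
s = 0.625 gives h = 0.359375, positive; keep [0.625, 0.75]
s = 0.6875 gives h = 0.1523, positive; keep [0.6875, 0.75]
s = 0.71875 gives h = 0.0459, positive; keep [0.71875, 0.75]
s = 0.734375 gives h = -0.0081, negative; keep [0.71875, 0.734375]

+-+++-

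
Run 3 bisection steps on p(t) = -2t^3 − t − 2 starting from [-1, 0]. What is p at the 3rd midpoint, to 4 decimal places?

m = -0.5, p(m) = -1.25 (−); new bracket [-1, -0.5]
m = -0.75, p(m) = -0.40625 (−); new bracket [-1, -0.75]
m = -0.875, p(m) = 0.214844 (+); new bracket [-0.875, -0.75]

0.2148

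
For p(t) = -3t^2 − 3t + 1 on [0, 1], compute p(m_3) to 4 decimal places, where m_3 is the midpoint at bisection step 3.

-0.5469

p(0.5) = -1.25 < 0, so the root lies in [0, 0.5]
p(0.25) = 0.0625 > 0, so the root lies in [0.25, 0.5]
p(0.375) = -0.546875 < 0, so the root lies in [0.25, 0.375]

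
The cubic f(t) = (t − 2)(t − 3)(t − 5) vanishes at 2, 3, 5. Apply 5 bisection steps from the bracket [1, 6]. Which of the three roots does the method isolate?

5

midpoint 3.5: f = -1.125 < 0 → [3.5, 6]
midpoint 4.75: f = -1.203125 < 0 → [4.75, 6]
midpoint 5.375: f = 3.005859 > 0 → [4.75, 5.375]
midpoint 5.0625: f = 0.3948 > 0 → [4.75, 5.0625]
midpoint 4.90625: f = -0.5194 < 0 → [4.90625, 5.0625]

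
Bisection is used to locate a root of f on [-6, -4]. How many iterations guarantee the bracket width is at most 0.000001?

Width after n steps is 2/2^n. Need 2^n ≥ 2/0.000001 = 2000000.
2^20 = 1048576 < 2000000 ≤ 2^21 = 2097152, so n = 21.

21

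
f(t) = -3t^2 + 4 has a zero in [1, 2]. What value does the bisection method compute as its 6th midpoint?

1.140625

f(1.5) = -2.75 < 0, so the root lies in [1, 1.5]
f(1.25) = -0.6875 < 0, so the root lies in [1, 1.25]
f(1.125) = 0.203125 > 0, so the root lies in [1.125, 1.25]
f(1.1875) = -0.2305 < 0, so the root lies in [1.125, 1.1875]
f(1.15625) = -0.0107 < 0, so the root lies in [1.125, 1.15625]
f(1.140625) = 0.0969 > 0, so the root lies in [1.140625, 1.15625]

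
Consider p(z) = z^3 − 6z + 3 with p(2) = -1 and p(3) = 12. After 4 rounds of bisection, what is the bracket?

[2.125, 2.1875]

z = 2.5 gives p = 3.625, positive; keep [2, 2.5]
z = 2.25 gives p = 0.890625, positive; keep [2, 2.25]
z = 2.125 gives p = -0.154297, negative; keep [2.125, 2.25]
z = 2.1875 gives p = 0.3425, positive; keep [2.125, 2.1875]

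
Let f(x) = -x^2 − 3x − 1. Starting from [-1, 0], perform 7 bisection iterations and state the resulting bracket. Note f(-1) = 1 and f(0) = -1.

[-0.3828125, -0.375]

midpoint -0.5: f = 0.25 > 0 → [-0.5, 0]
midpoint -0.25: f = -0.3125 < 0 → [-0.5, -0.25]
midpoint -0.375: f = -0.015625 < 0 → [-0.5, -0.375]
midpoint -0.4375: f = 0.1211 > 0 → [-0.4375, -0.375]
midpoint -0.40625: f = 0.0537 > 0 → [-0.40625, -0.375]
midpoint -0.390625: f = 0.0193 > 0 → [-0.390625, -0.375]
midpoint -0.3828125: f = 0.0019 > 0 → [-0.3828125, -0.375]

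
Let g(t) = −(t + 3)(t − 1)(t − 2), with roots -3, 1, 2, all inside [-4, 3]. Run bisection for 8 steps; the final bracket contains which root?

g(-0.5) = -9.375 < 0, so the root lies in [-4, -0.5]
g(-2.25) = -10.359375 < 0, so the root lies in [-4, -2.25]
g(-3.125) = 2.642578 > 0, so the root lies in [-3.125, -2.25]
g(-2.6875) = -5.4016 < 0, so the root lies in [-3.125, -2.6875]
g(-2.90625) = -1.7967 < 0, so the root lies in [-3.125, -2.90625]
g(-3.015625) = 0.3147 > 0, so the root lies in [-3.015625, -2.90625]
g(-2.9609375) = -0.7676 < 0, so the root lies in [-3.015625, -2.9609375]
g(-2.98828125) = -0.2331 < 0, so the root lies in [-3.015625, -2.98828125]

-3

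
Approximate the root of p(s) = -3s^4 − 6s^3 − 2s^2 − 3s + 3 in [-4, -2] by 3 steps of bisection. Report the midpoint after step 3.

m = -3, p(m) = -87 (−); new bracket [-3, -2]
m = -2.5, p(m) = -25.4375 (−); new bracket [-2.5, -2]
m = -2.25, p(m) = -8.917969 (−); new bracket [-2.25, -2]

-2.25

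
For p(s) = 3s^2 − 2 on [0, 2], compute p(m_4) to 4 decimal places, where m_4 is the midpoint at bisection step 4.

midpoint 1: p = 1 > 0 → [0, 1]
midpoint 0.5: p = -1.25 < 0 → [0.5, 1]
midpoint 0.75: p = -0.3125 < 0 → [0.75, 1]
midpoint 0.875: p = 0.2969 > 0 → [0.75, 0.875]

0.2969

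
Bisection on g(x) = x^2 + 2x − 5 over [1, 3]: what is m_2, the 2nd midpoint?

m = 2, g(m) = 3 (+); new bracket [1, 2]
m = 1.5, g(m) = 0.25 (+); new bracket [1, 1.5]

1.5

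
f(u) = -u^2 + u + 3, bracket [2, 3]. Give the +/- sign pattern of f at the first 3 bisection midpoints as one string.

-+-

midpoint 2.5: f = -0.75 < 0 → [2, 2.5]
midpoint 2.25: f = 0.1875 > 0 → [2.25, 2.5]
midpoint 2.375: f = -0.265625 < 0 → [2.25, 2.375]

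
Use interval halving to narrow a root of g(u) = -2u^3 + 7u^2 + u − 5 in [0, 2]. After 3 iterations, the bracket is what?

[0.75, 1]

u = 1 gives g = 1, positive; keep [0, 1]
u = 0.5 gives g = -3, negative; keep [0.5, 1]
u = 0.75 gives g = -1.15625, negative; keep [0.75, 1]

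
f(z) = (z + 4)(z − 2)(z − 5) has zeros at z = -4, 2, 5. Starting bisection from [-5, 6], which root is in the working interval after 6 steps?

z = 0.5 gives f = 30.375, positive; keep [-5, 0.5]
z = -2.25 gives f = 53.921875, positive; keep [-5, -2.25]
z = -3.625 gives f = 18.193359, positive; keep [-5, -3.625]
z = -4.3125 gives f = -18.3704, negative; keep [-4.3125, -3.625]
z = -3.96875 gives f = 1.6729, positive; keep [-4.3125, -3.96875]
z = -4.140625 gives f = -7.8932, negative; keep [-4.140625, -3.96875]

-4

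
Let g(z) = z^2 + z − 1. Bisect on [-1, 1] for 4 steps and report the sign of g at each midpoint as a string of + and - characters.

--++

z = 0 gives g = -1, negative; keep [0, 1]
z = 0.5 gives g = -0.25, negative; keep [0.5, 1]
z = 0.75 gives g = 0.3125, positive; keep [0.5, 0.75]
z = 0.625 gives g = 0.0156, positive; keep [0.5, 0.625]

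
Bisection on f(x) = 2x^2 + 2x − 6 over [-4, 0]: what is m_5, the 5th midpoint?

midpoint -2: f = -2 < 0 → [-4, -2]
midpoint -3: f = 6 > 0 → [-3, -2]
midpoint -2.5: f = 1.5 > 0 → [-2.5, -2]
midpoint -2.25: f = -0.375 < 0 → [-2.5, -2.25]
midpoint -2.375: f = 0.5312 > 0 → [-2.375, -2.25]

-2.375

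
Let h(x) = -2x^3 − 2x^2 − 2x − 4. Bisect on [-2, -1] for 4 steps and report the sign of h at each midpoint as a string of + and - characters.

midpoint -1.5: h = 1.25 > 0 → [-1.5, -1]
midpoint -1.25: h = -0.71875 < 0 → [-1.5, -1.25]
midpoint -1.375: h = 0.167969 > 0 → [-1.375, -1.25]
midpoint -1.3125: h = -0.2983 < 0 → [-1.375, -1.3125]

+-+-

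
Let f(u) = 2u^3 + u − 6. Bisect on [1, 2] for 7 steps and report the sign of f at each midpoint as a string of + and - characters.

u = 1.5 gives f = 2.25, positive; keep [1, 1.5]
u = 1.25 gives f = -0.84375, negative; keep [1.25, 1.5]
u = 1.375 gives f = 0.574219, positive; keep [1.25, 1.375]
u = 1.3125 gives f = -0.1655, negative; keep [1.3125, 1.375]
u = 1.34375 gives f = 0.1965, positive; keep [1.3125, 1.34375]
u = 1.328125 gives f = 0.0135, positive; keep [1.3125, 1.328125]
u = 1.3203125 gives f = -0.0765, negative; keep [1.3203125, 1.328125]

+-+-++-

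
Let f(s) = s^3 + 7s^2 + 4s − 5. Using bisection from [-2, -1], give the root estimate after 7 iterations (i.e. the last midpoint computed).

-1.3671875

s = -1.5 gives f = 1.375, positive; keep [-1.5, -1]
s = -1.25 gives f = -1.015625, negative; keep [-1.5, -1.25]
s = -1.375 gives f = 0.134766, positive; keep [-1.375, -1.25]
s = -1.3125 gives f = -0.4524, negative; keep [-1.375, -1.3125]
s = -1.34375 gives f = -0.1617, negative; keep [-1.375, -1.34375]
s = -1.359375 gives f = -0.0142, negative; keep [-1.375, -1.359375]
s = -1.3671875 gives f = 0.0601, positive; keep [-1.3671875, -1.359375]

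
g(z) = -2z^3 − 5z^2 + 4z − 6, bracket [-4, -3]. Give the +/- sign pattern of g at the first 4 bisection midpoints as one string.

m = -3.5, g(m) = 4.5 (+); new bracket [-3.5, -3]
m = -3.25, g(m) = -3.15625 (−); new bracket [-3.5, -3.25]
m = -3.375, g(m) = 0.433594 (+); new bracket [-3.375, -3.25]
m = -3.3125, g(m) = -1.4194 (−); new bracket [-3.375, -3.3125]

+-+-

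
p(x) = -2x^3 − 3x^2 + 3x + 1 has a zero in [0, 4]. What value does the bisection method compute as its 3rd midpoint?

m = 2, p(m) = -21 (−); new bracket [0, 2]
m = 1, p(m) = -1 (−); new bracket [0, 1]
m = 0.5, p(m) = 1.5 (+); new bracket [0.5, 1]

0.5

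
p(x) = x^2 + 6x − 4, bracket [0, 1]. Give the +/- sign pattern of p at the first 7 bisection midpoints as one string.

midpoint 0.5: p = -0.75 < 0 → [0.5, 1]
midpoint 0.75: p = 1.0625 > 0 → [0.5, 0.75]
midpoint 0.625: p = 0.140625 > 0 → [0.5, 0.625]
midpoint 0.5625: p = -0.3086 < 0 → [0.5625, 0.625]
midpoint 0.59375: p = -0.085 < 0 → [0.59375, 0.625]
midpoint 0.609375: p = 0.0276 > 0 → [0.59375, 0.609375]
midpoint 0.6015625: p = -0.0287 < 0 → [0.6015625, 0.609375]

-++--+-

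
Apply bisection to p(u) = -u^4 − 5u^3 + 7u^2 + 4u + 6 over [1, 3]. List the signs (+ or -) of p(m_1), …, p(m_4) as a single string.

-+-+

midpoint 2: p = -14 < 0 → [1, 2]
midpoint 1.5: p = 5.8125 > 0 → [1.5, 2]
midpoint 1.75: p = -1.738281 < 0 → [1.5, 1.75]
midpoint 1.625: p = 2.5564 > 0 → [1.625, 1.75]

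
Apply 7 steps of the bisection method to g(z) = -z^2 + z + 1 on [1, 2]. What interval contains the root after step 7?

m = 1.5, g(m) = 0.25 (+); new bracket [1.5, 2]
m = 1.75, g(m) = -0.3125 (−); new bracket [1.5, 1.75]
m = 1.625, g(m) = -0.015625 (−); new bracket [1.5, 1.625]
m = 1.5625, g(m) = 0.1211 (+); new bracket [1.5625, 1.625]
m = 1.59375, g(m) = 0.0537 (+); new bracket [1.59375, 1.625]
m = 1.609375, g(m) = 0.0193 (+); new bracket [1.609375, 1.625]
m = 1.6171875, g(m) = 0.0019 (+); new bracket [1.6171875, 1.625]

[1.6171875, 1.625]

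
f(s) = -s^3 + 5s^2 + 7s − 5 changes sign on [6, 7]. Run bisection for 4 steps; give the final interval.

[6, 6.0625]

f(6.5) = -22.875 < 0, so the root lies in [6, 6.5]
f(6.25) = -10.078125 < 0, so the root lies in [6, 6.25]
f(6.125) = -4.330078 < 0, so the root lies in [6, 6.125]
f(6.0625) = -1.6135 < 0, so the root lies in [6, 6.0625]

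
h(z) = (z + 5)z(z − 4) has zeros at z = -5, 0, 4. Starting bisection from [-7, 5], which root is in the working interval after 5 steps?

m = -1, h(m) = 20 (+); new bracket [-7, -1]
m = -4, h(m) = 32 (+); new bracket [-7, -4]
m = -5.5, h(m) = -26.125 (−); new bracket [-5.5, -4]
m = -4.75, h(m) = 10.3906 (+); new bracket [-5.5, -4.75]
m = -5.125, h(m) = -5.8457 (−); new bracket [-5.125, -4.75]

-5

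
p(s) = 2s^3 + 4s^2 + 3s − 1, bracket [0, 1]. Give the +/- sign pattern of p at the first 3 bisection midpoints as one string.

++-

s = 0.5 gives p = 1.75, positive; keep [0, 0.5]
s = 0.25 gives p = 0.03125, positive; keep [0, 0.25]
s = 0.125 gives p = -0.558594, negative; keep [0.125, 0.25]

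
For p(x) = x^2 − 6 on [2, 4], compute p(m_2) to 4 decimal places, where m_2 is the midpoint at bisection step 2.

0.2500

midpoint 3: p = 3 > 0 → [2, 3]
midpoint 2.5: p = 0.25 > 0 → [2, 2.5]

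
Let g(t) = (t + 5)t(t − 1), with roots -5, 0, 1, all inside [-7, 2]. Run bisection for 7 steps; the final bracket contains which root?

-5

m = -2.5, g(m) = 21.875 (+); new bracket [-7, -2.5]
m = -4.75, g(m) = 6.828125 (+); new bracket [-7, -4.75]
m = -5.875, g(m) = -35.341797 (−); new bracket [-5.875, -4.75]
m = -5.3125, g(m) = -10.4797 (−); new bracket [-5.3125, -4.75]
m = -5.03125, g(m) = -0.9483 (−); new bracket [-5.03125, -4.75]
m = -4.890625, g(m) = 3.151 (+); new bracket [-5.03125, -4.890625]
m = -4.9609375, g(m) = 1.1551 (+); new bracket [-5.03125, -4.9609375]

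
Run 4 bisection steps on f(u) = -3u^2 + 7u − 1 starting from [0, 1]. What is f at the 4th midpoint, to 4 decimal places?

0.2070

m = 0.5, f(m) = 1.75 (+); new bracket [0, 0.5]
m = 0.25, f(m) = 0.5625 (+); new bracket [0, 0.25]
m = 0.125, f(m) = -0.171875 (−); new bracket [0.125, 0.25]
m = 0.1875, f(m) = 0.207 (+); new bracket [0.125, 0.1875]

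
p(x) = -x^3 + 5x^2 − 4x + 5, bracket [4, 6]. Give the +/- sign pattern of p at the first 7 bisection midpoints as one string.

p(5) = -15 < 0, so the root lies in [4, 5]
p(4.5) = -2.875 < 0, so the root lies in [4, 4.5]
p(4.25) = 1.546875 > 0, so the root lies in [4.25, 4.5]
p(4.375) = -0.5371 < 0, so the root lies in [4.25, 4.375]
p(4.3125) = 0.5359 > 0, so the root lies in [4.3125, 4.375]
p(4.34375) = 0.0072 > 0, so the root lies in [4.34375, 4.375]
p(4.359375) = -0.263 < 0, so the root lies in [4.34375, 4.359375]

--+-++-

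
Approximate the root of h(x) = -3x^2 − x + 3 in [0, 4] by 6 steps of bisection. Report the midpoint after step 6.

0.8125

midpoint 2: h = -11 < 0 → [0, 2]
midpoint 1: h = -1 < 0 → [0, 1]
midpoint 0.5: h = 1.75 > 0 → [0.5, 1]
midpoint 0.75: h = 0.5625 > 0 → [0.75, 1]
midpoint 0.875: h = -0.1719 < 0 → [0.75, 0.875]
midpoint 0.8125: h = 0.207 > 0 → [0.8125, 0.875]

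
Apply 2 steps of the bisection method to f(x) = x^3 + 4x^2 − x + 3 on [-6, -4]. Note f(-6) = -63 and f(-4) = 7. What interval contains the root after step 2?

[-4.5, -4]

midpoint -5: f = -17 < 0 → [-5, -4]
midpoint -4.5: f = -2.625 < 0 → [-4.5, -4]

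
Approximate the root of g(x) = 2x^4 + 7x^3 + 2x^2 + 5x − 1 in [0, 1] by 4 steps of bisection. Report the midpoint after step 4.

0.1875

m = 0.5, g(m) = 3 (+); new bracket [0, 0.5]
m = 0.25, g(m) = 0.492188 (+); new bracket [0, 0.25]
m = 0.125, g(m) = -0.32959 (−); new bracket [0.125, 0.25]
m = 0.1875, g(m) = 0.0564 (+); new bracket [0.125, 0.1875]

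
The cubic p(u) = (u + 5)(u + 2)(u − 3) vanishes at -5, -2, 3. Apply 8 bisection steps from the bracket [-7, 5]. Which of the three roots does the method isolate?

u = -1 gives p = -16, negative; keep [-1, 5]
u = 2 gives p = -28, negative; keep [2, 5]
u = 3.5 gives p = 23.375, positive; keep [2, 3.5]
u = 2.75 gives p = -9.2031, negative; keep [2.75, 3.5]
u = 3.125 gives p = 5.2051, positive; keep [2.75, 3.125]
u = 2.9375 gives p = -2.4495, negative; keep [2.9375, 3.125]
u = 3.03125 gives p = 1.2627, positive; keep [2.9375, 3.03125]
u = 2.984375 gives p = -0.6218, negative; keep [2.984375, 3.03125]

3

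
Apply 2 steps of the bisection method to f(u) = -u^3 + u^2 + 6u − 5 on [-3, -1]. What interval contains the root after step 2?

[-2.5, -2]

midpoint -2: f = -5 < 0 → [-3, -2]
midpoint -2.5: f = 1.875 > 0 → [-2.5, -2]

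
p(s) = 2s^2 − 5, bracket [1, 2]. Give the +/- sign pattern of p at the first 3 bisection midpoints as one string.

-++

m = 1.5, p(m) = -0.5 (−); new bracket [1.5, 2]
m = 1.75, p(m) = 1.125 (+); new bracket [1.5, 1.75]
m = 1.625, p(m) = 0.28125 (+); new bracket [1.5, 1.625]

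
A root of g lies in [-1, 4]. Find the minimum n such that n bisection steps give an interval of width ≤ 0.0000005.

24

Width after n steps is 5/2^n. Need 2^n ≥ 5/0.0000005 = 10000000.
2^23 = 8388608 < 10000000 ≤ 2^24 = 16777216, so n = 24.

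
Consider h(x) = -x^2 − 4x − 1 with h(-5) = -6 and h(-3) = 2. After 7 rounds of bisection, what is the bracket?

[-3.734375, -3.71875]

h(-4) = -1 < 0, so the root lies in [-4, -3]
h(-3.5) = 0.75 > 0, so the root lies in [-4, -3.5]
h(-3.75) = -0.0625 < 0, so the root lies in [-3.75, -3.5]
h(-3.625) = 0.3594 > 0, so the root lies in [-3.75, -3.625]
h(-3.6875) = 0.1523 > 0, so the root lies in [-3.75, -3.6875]
h(-3.71875) = 0.0459 > 0, so the root lies in [-3.75, -3.71875]
h(-3.734375) = -0.0081 < 0, so the root lies in [-3.734375, -3.71875]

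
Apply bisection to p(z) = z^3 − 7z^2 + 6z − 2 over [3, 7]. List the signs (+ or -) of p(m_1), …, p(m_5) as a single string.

--+++

p(5) = -22 < 0, so the root lies in [5, 7]
p(6) = -2 < 0, so the root lies in [6, 7]
p(6.5) = 15.875 > 0, so the root lies in [6, 6.5]
p(6.25) = 6.2031 > 0, so the root lies in [6, 6.25]
p(6.125) = 1.9238 > 0, so the root lies in [6, 6.125]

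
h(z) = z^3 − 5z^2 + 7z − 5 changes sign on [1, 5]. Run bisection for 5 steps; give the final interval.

h(3) = -2 < 0, so the root lies in [3, 5]
h(4) = 7 > 0, so the root lies in [3, 4]
h(3.5) = 1.125 > 0, so the root lies in [3, 3.5]
h(3.25) = -0.7344 < 0, so the root lies in [3.25, 3.5]
h(3.375) = 0.1152 > 0, so the root lies in [3.25, 3.375]

[3.25, 3.375]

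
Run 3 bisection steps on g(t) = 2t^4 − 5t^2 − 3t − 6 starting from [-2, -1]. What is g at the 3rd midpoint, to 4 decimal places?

g(-1.5) = -2.625 < 0, so the root lies in [-2, -1.5]
g(-1.75) = 2.695312 > 0, so the root lies in [-1.75, -1.5]
g(-1.625) = -0.382324 < 0, so the root lies in [-1.75, -1.625]

-0.3823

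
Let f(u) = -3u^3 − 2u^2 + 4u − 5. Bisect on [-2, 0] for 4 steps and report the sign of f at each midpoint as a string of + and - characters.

f(-1) = -8 < 0, so the root lies in [-2, -1]
f(-1.5) = -5.375 < 0, so the root lies in [-2, -1.5]
f(-1.75) = -2.046875 < 0, so the root lies in [-2, -1.75]
f(-1.875) = 0.2441 > 0, so the root lies in [-1.875, -1.75]

---+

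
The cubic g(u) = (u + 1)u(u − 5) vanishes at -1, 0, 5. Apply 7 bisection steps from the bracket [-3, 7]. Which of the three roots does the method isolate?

5

m = 2, g(m) = -18 (−); new bracket [2, 7]
m = 4.5, g(m) = -12.375 (−); new bracket [4.5, 7]
m = 5.75, g(m) = 29.109375 (+); new bracket [4.5, 5.75]
m = 5.125, g(m) = 3.9238 (+); new bracket [4.5, 5.125]
m = 4.8125, g(m) = -5.2449 (−); new bracket [4.8125, 5.125]
m = 4.96875, g(m) = -0.9268 (−); new bracket [4.96875, 5.125]
m = 5.046875, g(m) = 1.4305 (+); new bracket [4.96875, 5.046875]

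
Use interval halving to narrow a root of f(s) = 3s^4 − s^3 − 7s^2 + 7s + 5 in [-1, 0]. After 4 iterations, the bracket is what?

[-0.5625, -0.5]

f(-0.5) = 0.0625 > 0, so the root lies in [-1, -0.5]
f(-0.75) = -2.816406 < 0, so the root lies in [-0.75, -0.5]
f(-0.625) = -1.407471 < 0, so the root lies in [-0.625, -0.5]
f(-0.5625) = -0.674 < 0, so the root lies in [-0.5625, -0.5]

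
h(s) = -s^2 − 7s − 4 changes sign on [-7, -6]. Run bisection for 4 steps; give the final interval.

[-6.375, -6.3125]

midpoint -6.5: h = -0.75 < 0 → [-6.5, -6]
midpoint -6.25: h = 0.6875 > 0 → [-6.5, -6.25]
midpoint -6.375: h = -0.015625 < 0 → [-6.375, -6.25]
midpoint -6.3125: h = 0.3398 > 0 → [-6.375, -6.3125]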